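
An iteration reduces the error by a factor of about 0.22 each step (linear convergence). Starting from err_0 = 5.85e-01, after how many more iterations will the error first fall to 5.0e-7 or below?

After k steps, err_k ≈ 5.85e-01·0.22^k.
Need 0.22^k ≤ 5.0e-7/5.85e-01 = 8.54701e-07.
k ≥ ln(8.54701e-07)/ln(0.22) = -13.9725/-1.51413 = 9.228.
Smallest integer k = 10.

10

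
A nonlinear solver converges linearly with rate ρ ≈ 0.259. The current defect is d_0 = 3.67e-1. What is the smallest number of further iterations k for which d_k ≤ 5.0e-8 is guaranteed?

After k steps, d_k ≈ 3.67e-1·0.259^k.
Need 0.259^k ≤ 5.0e-8/3.67e-1 = 1.3624e-07.
k ≥ ln(1.3624e-07)/ln(0.259) = -15.8088/-1.35093 = 11.702.
Smallest integer k = 12.

12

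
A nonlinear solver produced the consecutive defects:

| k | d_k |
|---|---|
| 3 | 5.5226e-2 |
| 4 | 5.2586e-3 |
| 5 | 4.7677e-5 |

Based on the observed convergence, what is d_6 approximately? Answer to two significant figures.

First estimate the order: p ≈ ln(d_5/d_4) / ln(d_4/d_3) = ln(4.7677e-5/5.2586e-3)/ln(5.2586e-3/5.5226e-2) = ln(0.00906648)/ln(0.0952196) ≈ 2.0000.
Then d_6 ≈ d_5·(d_5/d_4)^p = 4.7677e-5·(0.00906648)^2.0000 = 4.7677e-5·8.22011e-05 ≈ 3.919e-09.

3.9e-9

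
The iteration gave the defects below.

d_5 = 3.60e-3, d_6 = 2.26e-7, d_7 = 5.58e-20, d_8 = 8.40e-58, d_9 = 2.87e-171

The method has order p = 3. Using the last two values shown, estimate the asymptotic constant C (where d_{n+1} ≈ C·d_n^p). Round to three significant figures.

4.84

C ≈ d_9 / d_8^3
  = 2.87e-171 / (8.40e-58)^3
  = 2.87e-171 / 5.92704e-172 ≈ 4.8422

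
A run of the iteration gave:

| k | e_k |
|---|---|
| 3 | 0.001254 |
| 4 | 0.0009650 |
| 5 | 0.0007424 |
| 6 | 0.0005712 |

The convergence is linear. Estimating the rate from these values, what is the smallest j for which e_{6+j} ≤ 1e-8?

Rate ρ ≈ e_6/e_5 = 0.0005712/0.0007424 = 0.7694.
After j more steps, e_{6+j} ≈ 0.0005712·ρ^j; need ρ^j ≤ 1e-8/0.0005712 = 1.7507e-05.
j ≥ ln(1.7507e-05)/ln(0.7694) = -10.9529/-0.26214 = 41.783.
So 42 more iterations are needed.

42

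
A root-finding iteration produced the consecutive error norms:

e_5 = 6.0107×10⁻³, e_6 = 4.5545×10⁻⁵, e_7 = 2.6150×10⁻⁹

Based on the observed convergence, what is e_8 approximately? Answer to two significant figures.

8.6e-18

First estimate the order: p ≈ ln(e_7/e_6) / ln(e_6/e_5) = ln(2.6150×10⁻⁹/4.5545×10⁻⁵)/ln(4.5545×10⁻⁵/6.0107×10⁻³) = ln(5.74157e-05)/ln(0.00757732) ≈ 2.0000.
Then e_8 ≈ e_7·(e_7/e_6)^p = 2.6150×10⁻⁹·(5.74157e-05)^2.0000 = 2.6150×10⁻⁹·3.29656e-09 ≈ 8.621e-18.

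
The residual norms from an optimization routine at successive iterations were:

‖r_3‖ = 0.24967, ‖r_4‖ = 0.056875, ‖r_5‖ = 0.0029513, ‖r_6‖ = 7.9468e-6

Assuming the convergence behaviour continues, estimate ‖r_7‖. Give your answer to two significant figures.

First estimate the order: p ≈ ln(‖r_6‖/‖r_5‖) / ln(‖r_5‖/‖r_4‖) = ln(7.9468e-6/0.0029513)/ln(0.0029513/0.056875) = ln(0.00269264)/ln(0.051891) ≈ 2.0000.
Then ‖r_7‖ ≈ ‖r_6‖·(‖r_6‖/‖r_5‖)^p = 7.9468e-6·(0.00269264)^2.0000 = 7.9468e-6·7.25031e-06 ≈ 5.762e-11.

5.8e-11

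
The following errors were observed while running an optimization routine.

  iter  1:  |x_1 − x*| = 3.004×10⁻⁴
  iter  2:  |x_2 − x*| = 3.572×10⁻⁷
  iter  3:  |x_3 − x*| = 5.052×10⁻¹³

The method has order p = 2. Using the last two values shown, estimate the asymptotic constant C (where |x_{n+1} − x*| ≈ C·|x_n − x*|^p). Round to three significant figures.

C ≈ |x_3 − x*| / |x_2 − x*|^2
  = 5.052×10⁻¹³ / (3.572×10⁻⁷)^2
  = 5.052×10⁻¹³ / 1.27592e-13 ≈ 3.9595

3.96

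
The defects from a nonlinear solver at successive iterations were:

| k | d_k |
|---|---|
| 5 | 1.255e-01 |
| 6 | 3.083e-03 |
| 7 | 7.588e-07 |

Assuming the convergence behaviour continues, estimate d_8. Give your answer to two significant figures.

First estimate the order: p ≈ ln(d_7/d_6) / ln(d_6/d_5) = ln(7.588e-07/3.083e-03)/ln(3.083e-03/1.255e-01) = ln(0.000246124)/ln(0.0245657) ≈ 2.2420.
Then d_8 ≈ d_7·(d_7/d_6)^p = 7.588e-07·(0.000246124)^2.2420 = 7.588e-07·8.109e-09 ≈ 6.153e-15.

6.2e-15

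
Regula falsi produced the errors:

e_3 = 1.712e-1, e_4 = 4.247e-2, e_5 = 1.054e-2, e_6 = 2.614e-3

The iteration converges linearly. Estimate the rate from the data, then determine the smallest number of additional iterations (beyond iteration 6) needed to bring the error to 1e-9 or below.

Rate ρ ≈ e_6/e_5 = 2.614e-3/1.054e-2 = 0.2480.
After j more steps, e_{6+j} ≈ 2.614e-3·ρ^j; need ρ^j ≤ 1e-9/2.614e-3 = 3.82555e-07.
j ≥ ln(3.82555e-07)/ln(0.2480) = -14.7764/-1.39433 = 10.597.
So 11 more iterations are needed.

11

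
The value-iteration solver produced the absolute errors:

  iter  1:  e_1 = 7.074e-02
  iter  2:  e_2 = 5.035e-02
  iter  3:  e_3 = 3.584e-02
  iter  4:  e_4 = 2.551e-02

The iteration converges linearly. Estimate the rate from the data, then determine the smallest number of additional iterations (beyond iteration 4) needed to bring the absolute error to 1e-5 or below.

Rate ρ ≈ e_4/e_3 = 2.551e-02/3.584e-02 = 0.7118.
After j more steps, e_{4+j} ≈ 2.551e-02·ρ^j; need ρ^j ≤ 1e-5/2.551e-02 = 0.000392003.
j ≥ ln(0.000392003)/ln(0.7118) = -7.8442/-0.33996 = 23.074.
So 24 more iterations are needed.

24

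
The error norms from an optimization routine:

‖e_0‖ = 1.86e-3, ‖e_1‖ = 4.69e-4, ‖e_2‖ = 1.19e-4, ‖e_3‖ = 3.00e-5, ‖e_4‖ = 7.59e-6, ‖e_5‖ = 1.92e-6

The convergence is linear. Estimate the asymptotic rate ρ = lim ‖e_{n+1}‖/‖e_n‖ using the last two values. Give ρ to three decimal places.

0.253

ρ ≈ ‖e_5‖/‖e_4‖ = 1.92e-6/7.59e-6 = 0.25296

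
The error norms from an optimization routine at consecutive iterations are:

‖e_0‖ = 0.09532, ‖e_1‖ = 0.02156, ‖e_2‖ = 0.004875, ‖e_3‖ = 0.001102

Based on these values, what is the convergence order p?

Consecutive ratios: ‖e_3‖/‖e_2‖ = 0.001102/0.004875 = 0.226051, ‖e_2‖/‖e_1‖ = 0.004875/0.02156 = 0.226113.
p ≈ ln(0.226051)/ln(0.226113) = -1.4870/-1.4867 ≈ 1.00.
So the convergence is linear (order 1).

1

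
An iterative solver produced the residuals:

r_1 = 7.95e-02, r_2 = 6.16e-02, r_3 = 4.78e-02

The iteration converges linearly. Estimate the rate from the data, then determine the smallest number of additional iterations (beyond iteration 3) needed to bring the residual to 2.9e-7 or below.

Rate ρ ≈ r_3/r_2 = 4.78e-02/6.16e-02 = 0.7760.
After j more steps, r_{3+j} ≈ 4.78e-02·ρ^j; need ρ^j ≤ 2.9e-7/4.78e-02 = 6.06695e-06.
j ≥ ln(6.06695e-06)/ln(0.7760) = -12.0127/-0.25360 = 47.369.
So 48 more iterations are needed.

48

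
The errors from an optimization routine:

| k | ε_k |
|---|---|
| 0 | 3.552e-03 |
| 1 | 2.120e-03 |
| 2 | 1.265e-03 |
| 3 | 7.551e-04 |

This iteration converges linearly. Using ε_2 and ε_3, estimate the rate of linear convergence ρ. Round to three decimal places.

0.597

ρ ≈ ε_3/ε_2 = 7.551e-04/1.265e-03 = 0.59692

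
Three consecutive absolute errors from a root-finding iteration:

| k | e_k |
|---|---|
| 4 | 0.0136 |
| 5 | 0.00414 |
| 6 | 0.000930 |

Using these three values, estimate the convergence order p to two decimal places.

1.26

p ≈ ln(e_6/e_5) / ln(e_5/e_4)
  = ln(0.000930/0.00414) / ln(0.00414/0.0136)
  = ln(0.224638) / ln(0.304412)
  = -1.49327 / -1.18937 ≈ 1.25551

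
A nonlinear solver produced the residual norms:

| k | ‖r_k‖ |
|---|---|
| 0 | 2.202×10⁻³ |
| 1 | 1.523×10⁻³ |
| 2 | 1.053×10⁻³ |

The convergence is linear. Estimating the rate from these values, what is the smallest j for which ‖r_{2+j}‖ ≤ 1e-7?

26

Rate ρ ≈ ‖r_2‖/‖r_1‖ = 1.053×10⁻³/1.523×10⁻³ = 0.6914.
After j more steps, ‖r_{2+j}‖ ≈ 1.053×10⁻³·ρ^j; need ρ^j ≤ 1e-7/1.053×10⁻³ = 9.49668e-05.
j ≥ ln(9.49668e-05)/ln(0.6914) = -9.2620/-0.36904 = 25.098.
So 26 more iterations are needed.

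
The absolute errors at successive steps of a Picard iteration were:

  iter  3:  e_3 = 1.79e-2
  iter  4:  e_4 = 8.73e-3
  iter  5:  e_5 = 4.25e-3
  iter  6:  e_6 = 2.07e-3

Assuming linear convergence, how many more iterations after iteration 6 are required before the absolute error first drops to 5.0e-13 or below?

Rate ρ ≈ e_6/e_5 = 2.07e-3/4.25e-3 = 0.4871.
After j more steps, e_{6+j} ≈ 2.07e-3·ρ^j; need ρ^j ≤ 5.0e-13/2.07e-3 = 2.41546e-10.
j ≥ ln(2.41546e-10)/ln(0.4871) = -22.1440/-0.71929 = 30.786.
So 31 more iterations are needed.

31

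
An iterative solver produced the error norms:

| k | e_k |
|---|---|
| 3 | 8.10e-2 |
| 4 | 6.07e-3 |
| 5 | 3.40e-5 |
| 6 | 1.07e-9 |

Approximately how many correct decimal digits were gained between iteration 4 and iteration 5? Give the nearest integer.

Digits gained ≈ log₁₀(e_4/e_5) = log₁₀(6.07e-3/3.40e-5) = log₁₀(178.529) ≈ 2.252.

2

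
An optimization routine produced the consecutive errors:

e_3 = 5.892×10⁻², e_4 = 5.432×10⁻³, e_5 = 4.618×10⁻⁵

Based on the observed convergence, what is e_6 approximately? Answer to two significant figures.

First estimate the order: p ≈ ln(e_5/e_4) / ln(e_4/e_3) = ln(4.618×10⁻⁵/5.432×10⁻³)/ln(5.432×10⁻³/5.892×10⁻²) = ln(0.00850147)/ln(0.0921928) ≈ 1.9999.
Then e_6 ≈ e_5·(e_5/e_4)^p = 4.618×10⁻⁵·(0.00850147)^1.9999 = 4.618×10⁻⁵·7.23095e-05 ≈ 3.339e-09.

3.3e-9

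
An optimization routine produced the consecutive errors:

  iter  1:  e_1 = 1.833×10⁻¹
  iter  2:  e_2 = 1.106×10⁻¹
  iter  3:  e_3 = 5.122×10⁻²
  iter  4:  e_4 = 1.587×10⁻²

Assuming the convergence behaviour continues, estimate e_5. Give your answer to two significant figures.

First estimate the order: p ≈ ln(e_4/e_3) / ln(e_3/e_2) = ln(1.587×10⁻²/5.122×10⁻²)/ln(5.122×10⁻²/1.106×10⁻¹) = ln(0.30984)/ln(0.46311) ≈ 1.5221.
Then e_5 ≈ e_4·(e_4/e_3)^p = 1.587×10⁻²·(0.30984)^1.5221 = 1.587×10⁻²·0.168058 ≈ 0.002667.

2.7e-3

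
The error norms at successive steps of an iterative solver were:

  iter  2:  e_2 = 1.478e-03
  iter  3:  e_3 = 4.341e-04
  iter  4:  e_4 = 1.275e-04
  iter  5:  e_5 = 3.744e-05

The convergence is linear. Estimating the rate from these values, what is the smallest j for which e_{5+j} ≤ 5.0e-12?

Rate ρ ≈ e_5/e_4 = 3.744e-05/1.275e-04 = 0.2936.
After j more steps, e_{5+j} ≈ 3.744e-05·ρ^j; need ρ^j ≤ 5.0e-12/3.744e-05 = 1.33547e-07.
j ≥ ln(1.33547e-07)/ln(0.2936) = -15.8288/-1.22554 = 12.916.
So 13 more iterations are needed.

13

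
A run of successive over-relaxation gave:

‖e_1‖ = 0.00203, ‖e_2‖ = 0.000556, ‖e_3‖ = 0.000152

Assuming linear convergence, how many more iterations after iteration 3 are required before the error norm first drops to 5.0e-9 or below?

Rate ρ ≈ ‖e_3‖/‖e_2‖ = 0.000152/0.000556 = 0.2734.
After j more steps, ‖e_{3+j}‖ ≈ 0.000152·ρ^j; need ρ^j ≤ 5.0e-9/0.000152 = 3.28947e-05.
j ≥ ln(3.28947e-05)/ln(0.2734) = -10.3222/-1.29682 = 7.960.
So 8 more iterations are needed.

8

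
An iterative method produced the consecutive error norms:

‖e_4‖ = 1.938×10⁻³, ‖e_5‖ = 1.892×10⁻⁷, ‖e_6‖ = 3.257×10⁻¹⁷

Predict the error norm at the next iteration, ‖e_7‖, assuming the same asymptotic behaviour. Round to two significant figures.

5.5e-41

First estimate the order: p ≈ ln(‖e_6‖/‖e_5‖) / ln(‖e_5‖/‖e_4‖) = ln(3.257×10⁻¹⁷/1.892×10⁻⁷)/ln(1.892×10⁻⁷/1.938×10⁻³) = ln(1.72146e-10)/ln(9.76264e-05) ≈ 2.4347.
Then ‖e_7‖ ≈ ‖e_6‖·(‖e_6‖/‖e_5‖)^p = 3.257×10⁻¹⁷·(1.72146e-10)^2.4347 = 3.257×10⁻¹⁷·1.68787e-24 ≈ 5.497e-41.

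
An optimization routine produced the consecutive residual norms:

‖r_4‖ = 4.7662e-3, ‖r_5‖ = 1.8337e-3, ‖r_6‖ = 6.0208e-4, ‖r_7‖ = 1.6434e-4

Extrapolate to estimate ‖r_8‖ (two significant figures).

First estimate the order: p ≈ ln(‖r_7‖/‖r_6‖) / ln(‖r_6‖/‖r_5‖) = ln(1.6434e-4/6.0208e-4)/ln(6.0208e-4/1.8337e-3) = ln(0.272954)/ln(0.328342) ≈ 1.1659.
Then ‖r_8‖ ≈ ‖r_7‖·(‖r_7‖/‖r_6‖)^p = 1.6434e-4·(0.272954)^1.1659 = 1.6434e-4·0.220058 ≈ 3.616e-05.

3.6e-5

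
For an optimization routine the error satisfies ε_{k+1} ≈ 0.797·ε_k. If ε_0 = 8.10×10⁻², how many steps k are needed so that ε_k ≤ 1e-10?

91

After k steps, ε_k ≈ 8.10×10⁻²·0.797^k.
Need 0.797^k ≤ 1e-10/8.10×10⁻² = 1.23457e-09.
k ≥ ln(1.23457e-09)/ln(0.797) = -20.5125/-0.22690 = 90.403.
Smallest integer k = 91.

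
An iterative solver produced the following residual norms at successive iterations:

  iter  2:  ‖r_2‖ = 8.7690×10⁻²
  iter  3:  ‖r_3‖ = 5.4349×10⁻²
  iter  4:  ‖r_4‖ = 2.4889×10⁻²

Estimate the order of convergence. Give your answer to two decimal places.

1.63

p ≈ ln(‖r_4‖/‖r_3‖) / ln(‖r_3‖/‖r_2‖)
  = ln(2.4889×10⁻²/5.4349×10⁻²) / ln(5.4349×10⁻²/8.7690×10⁻²)
  = ln(0.457948) / ln(0.619786)
  = -0.78100 / -0.47838 ≈ 1.63259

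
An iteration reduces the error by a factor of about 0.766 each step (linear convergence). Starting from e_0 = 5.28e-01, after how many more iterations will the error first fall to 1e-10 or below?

After k steps, e_k ≈ 5.28e-01·0.766^k.
Need 0.766^k ≤ 1e-10/5.28e-01 = 1.89394e-10.
k ≥ ln(1.89394e-10)/ln(0.766) = -22.3872/-0.26657 = 83.982.
Smallest integer k = 84.

84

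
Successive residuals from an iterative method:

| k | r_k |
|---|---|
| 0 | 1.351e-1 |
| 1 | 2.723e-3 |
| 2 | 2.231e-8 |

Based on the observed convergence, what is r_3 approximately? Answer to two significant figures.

First estimate the order: p ≈ ln(r_2/r_1) / ln(r_1/r_0) = ln(2.231e-8/2.723e-3)/ln(2.723e-3/1.351e-1) = ln(8.19317e-06)/ln(0.0201554) ≈ 2.9998.
Then r_3 ≈ r_2·(r_2/r_1)^p = 2.231e-8·(8.19317e-06)^2.9998 = 2.231e-8·5.51281e-16 ≈ 1.23e-23.

1.2e-23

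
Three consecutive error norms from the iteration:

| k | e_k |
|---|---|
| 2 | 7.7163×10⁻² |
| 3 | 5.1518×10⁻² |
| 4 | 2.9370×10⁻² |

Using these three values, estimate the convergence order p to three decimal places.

1.391

p ≈ ln(e_4/e_3) / ln(e_3/e_2)
  = ln(2.9370×10⁻²/5.1518×10⁻²) / ln(5.1518×10⁻²/7.7163×10⁻²)
  = ln(0.570092) / ln(0.667652)
  = -0.561958 / -0.403988 ≈ 1.391026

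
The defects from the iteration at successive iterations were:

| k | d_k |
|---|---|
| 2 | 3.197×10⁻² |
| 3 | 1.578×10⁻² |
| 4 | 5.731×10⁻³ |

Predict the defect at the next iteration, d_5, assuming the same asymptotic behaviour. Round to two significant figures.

1.3e-3

First estimate the order: p ≈ ln(d_4/d_3) / ln(d_3/d_2) = ln(5.731×10⁻³/1.578×10⁻²)/ln(1.578×10⁻²/3.197×10⁻²) = ln(0.363181)/ln(0.493588) ≈ 1.4345.
Then d_5 ≈ d_4·(d_4/d_3)^p = 5.731×10⁻³·(0.363181)^1.4345 = 5.731×10⁻³·0.233882 ≈ 0.00134.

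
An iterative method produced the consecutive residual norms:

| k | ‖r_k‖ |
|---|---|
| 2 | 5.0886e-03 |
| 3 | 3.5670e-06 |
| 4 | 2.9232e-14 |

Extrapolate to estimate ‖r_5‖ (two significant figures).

First estimate the order: p ≈ ln(‖r_4‖/‖r_3‖) / ln(‖r_3‖/‖r_2‖) = ln(2.9232e-14/3.5670e-06)/ln(3.5670e-06/5.0886e-03) = ln(8.19512e-09)/ln(0.000700979) ≈ 2.5636.
Then ‖r_5‖ ≈ ‖r_4‖·(‖r_4‖/‖r_3‖)^p = 2.9232e-14·(8.19512e-09)^2.5636 = 2.9232e-14·1.86033e-21 ≈ 5.438e-35.

5.4e-35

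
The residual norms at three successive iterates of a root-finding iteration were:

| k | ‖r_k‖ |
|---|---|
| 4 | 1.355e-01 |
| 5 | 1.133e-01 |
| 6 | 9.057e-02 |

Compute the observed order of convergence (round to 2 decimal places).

1.25

p ≈ ln(‖r_6‖/‖r_5‖) / ln(‖r_5‖/‖r_4‖)
  = ln(9.057e-02/1.133e-01) / ln(1.133e-01/1.355e-01)
  = ln(0.799382) / ln(0.836162)
  = -0.22392 / -0.17893 ≈ 1.25144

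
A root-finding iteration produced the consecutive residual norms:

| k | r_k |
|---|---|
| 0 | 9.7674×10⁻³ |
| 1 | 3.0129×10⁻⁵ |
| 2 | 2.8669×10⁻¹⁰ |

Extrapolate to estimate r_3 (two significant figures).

First estimate the order: p ≈ ln(r_2/r_1) / ln(r_1/r_0) = ln(2.8669×10⁻¹⁰/3.0129×10⁻⁵)/ln(3.0129×10⁻⁵/9.7674×10⁻³) = ln(9.51542e-06)/ln(0.00308465) ≈ 2.0000.
Then r_3 ≈ r_2·(r_2/r_1)^p = 2.8669×10⁻¹⁰·(9.51542e-06)^2.0000 = 2.8669×10⁻¹⁰·9.05432e-11 ≈ 2.596e-20.

2.6e-20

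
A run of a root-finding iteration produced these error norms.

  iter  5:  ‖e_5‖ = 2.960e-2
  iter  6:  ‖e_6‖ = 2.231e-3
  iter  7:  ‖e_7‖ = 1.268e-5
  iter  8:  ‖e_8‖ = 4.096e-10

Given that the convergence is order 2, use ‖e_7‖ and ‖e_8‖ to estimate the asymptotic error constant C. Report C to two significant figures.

2.5

C ≈ ‖e_8‖ / ‖e_7‖^2
  = 4.096e-10 / (1.268e-5)^2
  = 4.096e-10 / 1.60782e-10 ≈ 2.5475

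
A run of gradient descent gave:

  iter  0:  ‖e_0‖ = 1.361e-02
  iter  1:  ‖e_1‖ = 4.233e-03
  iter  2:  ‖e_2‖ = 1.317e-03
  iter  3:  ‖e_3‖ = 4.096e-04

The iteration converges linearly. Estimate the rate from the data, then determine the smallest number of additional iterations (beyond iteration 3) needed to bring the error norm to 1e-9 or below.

12

Rate ρ ≈ ‖e_3‖/‖e_2‖ = 4.096e-04/1.317e-03 = 0.3110.
After j more steps, ‖e_{3+j}‖ ≈ 4.096e-04·ρ^j; need ρ^j ≤ 1e-9/4.096e-04 = 2.44141e-06.
j ≥ ln(2.44141e-06)/ln(0.3110) = -12.9229/-1.16796 = 11.065.
So 12 more iterations are needed.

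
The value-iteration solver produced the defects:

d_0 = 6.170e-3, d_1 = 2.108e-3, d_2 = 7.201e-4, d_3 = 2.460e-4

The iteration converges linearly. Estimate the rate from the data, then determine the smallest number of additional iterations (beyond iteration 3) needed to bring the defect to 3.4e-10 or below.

Rate ρ ≈ d_3/d_2 = 2.460e-4/7.201e-4 = 0.3416.
After j more steps, d_{3+j} ≈ 2.460e-4·ρ^j; need ρ^j ≤ 3.4e-10/2.460e-4 = 1.38211e-06.
j ≥ ln(1.38211e-06)/ln(0.3416) = -13.4919/-1.07411 = 12.561.
So 13 more iterations are needed.

13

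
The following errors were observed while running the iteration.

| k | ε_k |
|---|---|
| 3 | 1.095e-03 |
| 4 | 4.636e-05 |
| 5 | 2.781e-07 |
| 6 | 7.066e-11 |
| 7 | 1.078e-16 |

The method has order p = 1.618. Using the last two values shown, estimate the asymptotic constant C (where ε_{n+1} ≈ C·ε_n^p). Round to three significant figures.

C ≈ ε_7 / ε_6^1.618
  = 1.078e-16 / (7.066e-11)^1.618
  = 1.078e-16 / 3.76672e-17 ≈ 2.8619

2.86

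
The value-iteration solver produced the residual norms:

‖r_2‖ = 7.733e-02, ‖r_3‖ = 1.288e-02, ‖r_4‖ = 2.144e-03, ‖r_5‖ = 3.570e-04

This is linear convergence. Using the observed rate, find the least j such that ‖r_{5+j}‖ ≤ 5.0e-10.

8

Rate ρ ≈ ‖r_5‖/‖r_4‖ = 3.570e-04/2.144e-03 = 0.1665.
After j more steps, ‖r_{5+j}‖ ≈ 3.570e-04·ρ^j; need ρ^j ≤ 5.0e-10/3.570e-04 = 1.40056e-06.
j ≥ ln(1.40056e-06)/ln(0.1665) = -13.4786/-1.79276 = 7.518.
So 8 more iterations are needed.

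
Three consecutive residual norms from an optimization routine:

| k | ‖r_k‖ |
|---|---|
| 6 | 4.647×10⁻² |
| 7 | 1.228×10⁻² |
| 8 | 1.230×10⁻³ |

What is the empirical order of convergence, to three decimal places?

p ≈ ln(‖r_8‖/‖r_7‖) / ln(‖r_7‖/‖r_6‖)
  = ln(1.230×10⁻³/1.228×10⁻²) / ln(1.228×10⁻²/4.647×10⁻²)
  = ln(0.100163) / ln(0.264257)
  = -2.300956 / -1.330833 ≈ 1.728959

1.729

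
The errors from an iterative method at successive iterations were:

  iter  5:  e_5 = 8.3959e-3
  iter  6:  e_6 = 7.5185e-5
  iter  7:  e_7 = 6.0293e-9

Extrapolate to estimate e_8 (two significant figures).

3.9e-17

First estimate the order: p ≈ ln(e_7/e_6) / ln(e_6/e_5) = ln(6.0293e-9/7.5185e-5)/ln(7.5185e-5/8.3959e-3) = ln(8.01929e-05)/ln(0.00895497) ≈ 2.0000.
Then e_8 ≈ e_7·(e_7/e_6)^p = 6.0293e-9·(8.01929e-05)^2.0000 = 6.0293e-9·6.4309e-09 ≈ 3.877e-17.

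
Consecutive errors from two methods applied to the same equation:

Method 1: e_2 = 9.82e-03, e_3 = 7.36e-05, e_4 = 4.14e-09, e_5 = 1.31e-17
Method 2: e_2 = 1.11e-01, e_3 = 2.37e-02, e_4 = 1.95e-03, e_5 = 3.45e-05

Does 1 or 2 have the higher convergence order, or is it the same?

Method 1: p ≈ ln(1.31e-17/4.14e-09)/ln(4.14e-09/7.36e-05) ≈ 2.00.
Method 2: p ≈ ln(3.45e-05/1.95e-03)/ln(1.95e-03/2.37e-02) ≈ 1.62.
Method 1 has the higher order (≈2.0 vs ≈1.6).

1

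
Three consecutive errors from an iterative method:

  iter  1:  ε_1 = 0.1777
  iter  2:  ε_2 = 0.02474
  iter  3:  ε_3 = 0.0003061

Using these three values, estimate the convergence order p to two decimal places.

p ≈ ln(ε_3/ε_2) / ln(ε_2/ε_1)
  = ln(0.0003061/0.02474) / ln(0.02474/0.1777)
  = ln(0.0123727) / ln(0.139223)
  = -4.39226 / -1.97168 ≈ 2.22767

2.23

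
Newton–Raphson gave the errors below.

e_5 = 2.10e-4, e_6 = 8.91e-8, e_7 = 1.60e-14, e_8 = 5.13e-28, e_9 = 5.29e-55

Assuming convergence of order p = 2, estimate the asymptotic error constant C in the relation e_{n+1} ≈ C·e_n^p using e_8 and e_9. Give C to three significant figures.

C ≈ e_9 / e_8^2
  = 5.29e-55 / (5.13e-28)^2
  = 5.29e-55 / 2.63169e-55 ≈ 2.0101

2.01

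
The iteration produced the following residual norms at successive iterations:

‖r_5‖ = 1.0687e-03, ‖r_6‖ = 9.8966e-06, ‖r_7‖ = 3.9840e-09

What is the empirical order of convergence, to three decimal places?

1.670

p ≈ ln(‖r_7‖/‖r_6‖) / ln(‖r_6‖/‖r_5‖)
  = ln(3.9840e-09/9.8966e-06) / ln(9.8966e-06/1.0687e-03)
  = ln(0.000402562) / ln(0.00926041)
  = -7.817661 / -4.682007 ≈ 1.669724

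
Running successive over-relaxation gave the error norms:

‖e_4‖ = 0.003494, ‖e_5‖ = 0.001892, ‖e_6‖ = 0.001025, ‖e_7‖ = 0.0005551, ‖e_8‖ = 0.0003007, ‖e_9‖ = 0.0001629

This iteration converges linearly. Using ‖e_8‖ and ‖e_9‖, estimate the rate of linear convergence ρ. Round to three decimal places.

ρ ≈ ‖e_9‖/‖e_8‖ = 0.0001629/0.0003007 = 0.54174

0.542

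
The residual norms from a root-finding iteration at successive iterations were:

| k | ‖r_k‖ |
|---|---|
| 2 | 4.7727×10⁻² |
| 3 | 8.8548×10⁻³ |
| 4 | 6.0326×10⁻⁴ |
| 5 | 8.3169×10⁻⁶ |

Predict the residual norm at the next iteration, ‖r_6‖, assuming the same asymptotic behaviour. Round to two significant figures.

First estimate the order: p ≈ ln(‖r_5‖/‖r_4‖) / ln(‖r_4‖/‖r_3‖) = ln(8.3169×10⁻⁶/6.0326×10⁻⁴)/ln(6.0326×10⁻⁴/8.8548×10⁻³) = ln(0.0137866)/ln(0.068128) ≈ 1.5947.
Then ‖r_6‖ ≈ ‖r_5‖·(‖r_5‖/‖r_4‖)^p = 8.3169×10⁻⁶·(0.0137866)^1.5947 = 8.3169×10⁻⁶·0.00107893 ≈ 8.973e-09.

9.0e-9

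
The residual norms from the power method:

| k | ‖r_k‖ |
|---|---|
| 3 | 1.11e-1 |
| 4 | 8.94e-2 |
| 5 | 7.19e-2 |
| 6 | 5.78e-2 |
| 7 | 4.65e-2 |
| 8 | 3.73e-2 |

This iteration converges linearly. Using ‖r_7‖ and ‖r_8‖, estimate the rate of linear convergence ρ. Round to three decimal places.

0.802

ρ ≈ ‖r_8‖/‖r_7‖ = 3.73e-2/4.65e-2 = 0.80215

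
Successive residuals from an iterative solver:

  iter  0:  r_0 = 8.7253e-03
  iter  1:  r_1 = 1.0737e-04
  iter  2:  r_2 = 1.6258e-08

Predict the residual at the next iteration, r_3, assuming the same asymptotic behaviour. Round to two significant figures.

3.7e-16

First estimate the order: p ≈ ln(r_2/r_1) / ln(r_1/r_0) = ln(1.6258e-08/1.0737e-04)/ln(1.0737e-04/8.7253e-03) = ln(0.00015142)/ln(0.0123056) ≈ 2.0000.
Then r_3 ≈ r_2·(r_2/r_1)^p = 1.6258e-08·(0.00015142)^2.0000 = 1.6258e-08·2.2928e-08 ≈ 3.728e-16.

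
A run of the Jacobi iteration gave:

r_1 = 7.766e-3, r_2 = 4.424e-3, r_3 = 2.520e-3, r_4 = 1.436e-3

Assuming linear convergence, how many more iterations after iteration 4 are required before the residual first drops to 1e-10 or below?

30

Rate ρ ≈ r_4/r_3 = 1.436e-3/2.520e-3 = 0.5698.
After j more steps, r_{4+j} ≈ 1.436e-3·ρ^j; need ρ^j ≤ 1e-10/1.436e-3 = 6.96379e-08.
j ≥ ln(6.96379e-08)/ln(0.5698) = -16.4800/-0.56247 = 29.299.
So 30 more iterations are needed.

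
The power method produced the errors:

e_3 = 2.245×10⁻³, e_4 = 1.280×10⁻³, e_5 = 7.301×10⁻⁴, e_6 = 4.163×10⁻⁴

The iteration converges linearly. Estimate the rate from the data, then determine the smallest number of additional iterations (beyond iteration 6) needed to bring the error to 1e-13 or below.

Rate ρ ≈ e_6/e_5 = 4.163×10⁻⁴/7.301×10⁻⁴ = 0.5702.
After j more steps, e_{6+j} ≈ 4.163×10⁻⁴·ρ^j; need ρ^j ≤ 1e-13/4.163×10⁻⁴ = 2.40211e-10.
j ≥ ln(2.40211e-10)/ln(0.5702) = -22.1495/-0.56177 = 39.428.
So 40 more iterations are needed.

40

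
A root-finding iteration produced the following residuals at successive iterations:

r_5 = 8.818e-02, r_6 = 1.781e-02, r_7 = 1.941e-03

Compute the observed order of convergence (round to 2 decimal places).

1.39

p ≈ ln(r_7/r_6) / ln(r_6/r_5)
  = ln(1.941e-03/1.781e-02) / ln(1.781e-02/8.818e-02)
  = ln(0.108984) / ln(0.201973)
  = -2.21655 / -1.59962 ≈ 1.38567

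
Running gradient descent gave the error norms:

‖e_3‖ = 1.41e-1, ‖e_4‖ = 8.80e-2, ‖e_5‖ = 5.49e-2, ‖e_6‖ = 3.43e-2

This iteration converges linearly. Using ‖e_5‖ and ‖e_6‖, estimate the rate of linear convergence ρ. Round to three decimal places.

ρ ≈ ‖e_6‖/‖e_5‖ = 3.43e-2/5.49e-2 = 0.62477

0.625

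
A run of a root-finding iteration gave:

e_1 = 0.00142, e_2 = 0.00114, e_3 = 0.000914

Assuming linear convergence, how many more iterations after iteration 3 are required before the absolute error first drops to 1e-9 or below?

Rate ρ ≈ e_3/e_2 = 0.000914/0.00114 = 0.8018.
After j more steps, e_{3+j} ≈ 0.000914·ρ^j; need ρ^j ≤ 1e-9/0.000914 = 1.09409e-06.
j ≥ ln(1.09409e-06)/ln(0.8018) = -13.7256/-0.22090 = 62.135.
So 63 more iterations are needed.

63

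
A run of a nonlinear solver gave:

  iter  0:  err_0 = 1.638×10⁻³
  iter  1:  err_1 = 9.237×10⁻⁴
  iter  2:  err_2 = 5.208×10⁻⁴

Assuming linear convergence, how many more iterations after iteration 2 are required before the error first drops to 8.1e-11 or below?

Rate ρ ≈ err_2/err_1 = 5.208×10⁻⁴/9.237×10⁻⁴ = 0.5638.
After j more steps, err_{2+j} ≈ 5.208×10⁻⁴·ρ^j; need ρ^j ≤ 8.1e-11/5.208×10⁻⁴ = 1.5553e-07.
j ≥ ln(1.5553e-07)/ln(0.5638) = -15.6764/-0.57306 = 27.356.
So 28 more iterations are needed.

28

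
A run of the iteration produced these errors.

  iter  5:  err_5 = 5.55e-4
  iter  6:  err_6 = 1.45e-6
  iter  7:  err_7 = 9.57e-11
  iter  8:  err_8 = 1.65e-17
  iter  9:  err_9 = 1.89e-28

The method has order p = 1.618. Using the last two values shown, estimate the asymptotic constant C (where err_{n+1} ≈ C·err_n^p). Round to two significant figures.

0.27

C ≈ err_9 / err_8^1.618
  = 1.89e-28 / (1.65e-17)^1.618
  = 1.89e-28 / 7.01276e-28 ≈ 0.26951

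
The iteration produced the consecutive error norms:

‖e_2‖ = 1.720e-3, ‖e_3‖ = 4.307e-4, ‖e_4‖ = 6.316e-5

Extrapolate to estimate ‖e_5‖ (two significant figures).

4.4e-6

First estimate the order: p ≈ ln(‖e_4‖/‖e_3‖) / ln(‖e_3‖/‖e_2‖) = ln(6.316e-5/4.307e-4)/ln(4.307e-4/1.720e-3) = ln(0.146645)/ln(0.250407) ≈ 1.3864.
Then ‖e_5‖ ≈ ‖e_4‖·(‖e_4‖/‖e_3‖)^p = 6.316e-5·(0.146645)^1.3864 = 6.316e-5·0.0698414 ≈ 4.411e-06.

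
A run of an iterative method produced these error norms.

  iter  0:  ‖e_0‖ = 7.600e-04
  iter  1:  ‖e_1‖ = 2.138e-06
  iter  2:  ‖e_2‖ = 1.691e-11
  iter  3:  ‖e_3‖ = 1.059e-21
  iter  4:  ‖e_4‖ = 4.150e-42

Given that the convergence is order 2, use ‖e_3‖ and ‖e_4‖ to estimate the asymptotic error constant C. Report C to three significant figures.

C ≈ ‖e_4‖ / ‖e_3‖^2
  = 4.150e-42 / (1.059e-21)^2
  = 4.150e-42 / 1.12148e-42 ≈ 3.7005

3.70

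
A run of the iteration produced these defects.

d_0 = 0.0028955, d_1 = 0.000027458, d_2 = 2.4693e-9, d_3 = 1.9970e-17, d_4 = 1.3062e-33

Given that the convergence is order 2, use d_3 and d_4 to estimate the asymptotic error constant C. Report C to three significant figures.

C ≈ d_4 / d_3^2
  = 1.3062e-33 / (1.9970e-17)^2
  = 1.3062e-33 / 3.98801e-34 ≈ 3.2753

3.28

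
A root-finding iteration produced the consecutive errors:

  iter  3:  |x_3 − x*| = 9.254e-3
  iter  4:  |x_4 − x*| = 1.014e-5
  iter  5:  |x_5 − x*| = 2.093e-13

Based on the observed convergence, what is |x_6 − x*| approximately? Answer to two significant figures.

First estimate the order: p ≈ ln(|x_5 − x*|/|x_4 − x*|) / ln(|x_4 − x*|/|x_3 − x*|) = ln(2.093e-13/1.014e-5)/ln(1.014e-5/9.254e-3) = ln(2.0641e-08)/ln(0.00109574) ≈ 2.5961.
Then |x_6 − x*| ≈ |x_5 − x*|·(|x_5 − x*|/|x_4 − x*|)^p = 2.093e-13·(2.0641e-08)^2.5961 = 2.093e-13·1.11756e-20 ≈ 2.339e-33.

2.3e-33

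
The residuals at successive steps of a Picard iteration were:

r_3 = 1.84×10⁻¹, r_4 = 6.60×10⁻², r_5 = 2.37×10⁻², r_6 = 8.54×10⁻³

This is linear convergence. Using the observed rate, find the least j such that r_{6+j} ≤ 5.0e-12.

21

Rate ρ ≈ r_6/r_5 = 8.54×10⁻³/2.37×10⁻² = 0.3603.
After j more steps, r_{6+j} ≈ 8.54×10⁻³·ρ^j; need ρ^j ≤ 5.0e-12/8.54×10⁻³ = 5.8548e-10.
j ≥ ln(5.8548e-10)/ln(0.3603) = -21.2586/-1.02082 = 20.825.
So 21 more iterations are needed.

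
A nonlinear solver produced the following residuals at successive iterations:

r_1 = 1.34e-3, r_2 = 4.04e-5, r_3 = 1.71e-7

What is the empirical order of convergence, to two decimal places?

1.56

p ≈ ln(r_3/r_2) / ln(r_2/r_1)
  = ln(1.71e-7/4.04e-5) / ln(4.04e-5/1.34e-3)
  = ln(0.00423267) / ln(0.0301493)
  = -5.46492 / -3.50159 ≈ 1.56070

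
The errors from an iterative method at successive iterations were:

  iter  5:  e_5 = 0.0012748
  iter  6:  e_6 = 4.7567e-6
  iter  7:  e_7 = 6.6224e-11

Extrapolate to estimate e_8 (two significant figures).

1.3e-20

First estimate the order: p ≈ ln(e_7/e_6) / ln(e_6/e_5) = ln(6.6224e-11/4.7567e-6)/ln(4.7567e-6/0.0012748) = ln(1.39223e-05)/ln(0.00373133) ≈ 2.0000.
Then e_8 ≈ e_7·(e_7/e_6)^p = 6.6224e-11·(1.39223e-05)^2.0000 = 6.6224e-11·1.9383e-10 ≈ 1.284e-20.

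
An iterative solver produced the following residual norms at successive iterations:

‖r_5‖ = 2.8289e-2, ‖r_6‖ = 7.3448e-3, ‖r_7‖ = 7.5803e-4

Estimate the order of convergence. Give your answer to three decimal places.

1.684

p ≈ ln(‖r_7‖/‖r_6‖) / ln(‖r_6‖/‖r_5‖)
  = ln(7.5803e-4/7.3448e-3) / ln(7.3448e-3/2.8289e-2)
  = ln(0.103206) / ln(0.259634)
  = -2.271028 / -1.348482 ≈ 1.684137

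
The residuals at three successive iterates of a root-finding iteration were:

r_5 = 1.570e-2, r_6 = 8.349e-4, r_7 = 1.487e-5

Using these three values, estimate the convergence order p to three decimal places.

1.373

p ≈ ln(r_7/r_6) / ln(r_6/r_5)
  = ln(1.487e-5/8.349e-4) / ln(8.349e-4/1.570e-2)
  = ln(0.0178105) / ln(0.0531783)
  = -4.027967 / -2.934105 ≈ 1.372809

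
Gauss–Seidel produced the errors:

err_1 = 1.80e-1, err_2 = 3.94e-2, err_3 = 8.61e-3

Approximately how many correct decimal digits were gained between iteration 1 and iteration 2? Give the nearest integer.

1

Digits gained ≈ log₁₀(err_1/err_2) = log₁₀(1.80e-1/3.94e-2) = log₁₀(4.56853) ≈ 0.660.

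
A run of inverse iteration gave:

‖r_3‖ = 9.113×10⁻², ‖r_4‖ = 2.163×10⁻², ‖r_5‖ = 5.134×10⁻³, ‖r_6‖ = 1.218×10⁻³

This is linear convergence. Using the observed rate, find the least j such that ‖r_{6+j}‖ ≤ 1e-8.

9

Rate ρ ≈ ‖r_6‖/‖r_5‖ = 1.218×10⁻³/5.134×10⁻³ = 0.2372.
After j more steps, ‖r_{6+j}‖ ≈ 1.218×10⁻³·ρ^j; need ρ^j ≤ 1e-8/1.218×10⁻³ = 8.21018e-06.
j ≥ ln(8.21018e-06)/ln(0.2372) = -11.7101/-1.43885 = 8.139.
So 9 more iterations are needed.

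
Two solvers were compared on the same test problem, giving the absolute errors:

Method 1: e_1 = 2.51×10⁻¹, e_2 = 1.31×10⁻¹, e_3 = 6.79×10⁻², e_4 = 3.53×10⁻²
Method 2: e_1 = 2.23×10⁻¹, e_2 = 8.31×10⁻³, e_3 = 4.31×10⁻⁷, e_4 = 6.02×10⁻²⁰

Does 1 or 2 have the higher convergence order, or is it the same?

Method 1: p ≈ ln(3.53×10⁻²/6.79×10⁻²)/ln(6.79×10⁻²/1.31×10⁻¹) ≈ 1.00.
Method 2: p ≈ ln(6.02×10⁻²⁰/4.31×10⁻⁷)/ln(4.31×10⁻⁷/8.31×10⁻³) ≈ 3.00.
Method 2 has the higher order (≈3.0 vs ≈1.0).

2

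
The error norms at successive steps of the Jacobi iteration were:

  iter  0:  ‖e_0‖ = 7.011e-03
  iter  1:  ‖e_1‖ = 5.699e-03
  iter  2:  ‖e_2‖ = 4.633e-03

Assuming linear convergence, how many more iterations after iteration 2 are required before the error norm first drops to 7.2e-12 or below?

98

Rate ρ ≈ ‖e_2‖/‖e_1‖ = 4.633e-03/5.699e-03 = 0.8129.
After j more steps, ‖e_{2+j}‖ ≈ 4.633e-03·ρ^j; need ρ^j ≤ 7.2e-12/4.633e-03 = 1.55407e-09.
j ≥ ln(1.55407e-09)/ln(0.8129) = -20.2824/-0.20715 = 97.912.
So 98 more iterations are needed.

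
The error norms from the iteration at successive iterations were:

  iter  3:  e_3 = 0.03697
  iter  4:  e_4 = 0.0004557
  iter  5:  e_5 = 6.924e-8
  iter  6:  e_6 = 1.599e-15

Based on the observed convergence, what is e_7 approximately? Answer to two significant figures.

First estimate the order: p ≈ ln(e_6/e_5) / ln(e_5/e_4) = ln(1.599e-15/6.924e-8)/ln(6.924e-8/0.0004557) = ln(2.30936e-08)/ln(0.000151942) ≈ 2.0000.
Then e_7 ≈ e_6·(e_6/e_5)^p = 1.599e-15·(2.30936e-08)^2.0000 = 1.599e-15·5.33314e-16 ≈ 8.528e-31.

8.5e-31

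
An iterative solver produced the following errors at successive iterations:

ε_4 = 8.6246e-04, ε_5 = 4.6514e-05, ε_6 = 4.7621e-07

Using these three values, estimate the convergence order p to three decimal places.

p ≈ ln(ε_6/ε_5) / ln(ε_5/ε_4)
  = ln(4.7621e-07/4.6514e-05) / ln(4.6514e-05/8.6246e-04)
  = ln(0.010238) / ln(0.0539318)
  = -4.581649 / -2.920035 ≈ 1.569039

1.569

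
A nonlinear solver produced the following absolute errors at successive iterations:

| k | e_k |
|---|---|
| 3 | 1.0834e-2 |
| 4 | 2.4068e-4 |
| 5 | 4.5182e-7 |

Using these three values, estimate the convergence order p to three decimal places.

p ≈ ln(e_5/e_4) / ln(e_4/e_3)
  = ln(4.5182e-7/2.4068e-4) / ln(2.4068e-4/1.0834e-2)
  = ln(0.00187726) / ln(0.0222152)
  = -6.277942 / -3.806979 ≈ 1.649061

1.649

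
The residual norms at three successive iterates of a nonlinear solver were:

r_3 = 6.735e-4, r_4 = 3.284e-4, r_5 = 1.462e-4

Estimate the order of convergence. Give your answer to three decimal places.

p ≈ ln(r_5/r_4) / ln(r_4/r_3)
  = ln(1.462e-4/3.284e-4) / ln(3.284e-4/6.735e-4)
  = ln(0.445189) / ln(0.487602)
  = -0.809256 / -0.718256 ≈ 1.126696

1.127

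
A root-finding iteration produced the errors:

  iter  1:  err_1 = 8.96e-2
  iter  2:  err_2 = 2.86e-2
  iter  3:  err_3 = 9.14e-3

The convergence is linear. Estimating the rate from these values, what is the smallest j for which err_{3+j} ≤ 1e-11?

19

Rate ρ ≈ err_3/err_2 = 9.14e-3/2.86e-2 = 0.3196.
After j more steps, err_{3+j} ≈ 9.14e-3·ρ^j; need ρ^j ≤ 1e-11/9.14e-3 = 1.09409e-09.
j ≥ ln(1.09409e-09)/ln(0.3196) = -20.6333/-1.14069 = 18.088.
So 19 more iterations are needed.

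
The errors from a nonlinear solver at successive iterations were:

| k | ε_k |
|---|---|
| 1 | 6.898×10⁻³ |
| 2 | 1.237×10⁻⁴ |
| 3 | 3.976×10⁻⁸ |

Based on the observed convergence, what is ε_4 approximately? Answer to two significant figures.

First estimate the order: p ≈ ln(ε_3/ε_2) / ln(ε_2/ε_1) = ln(3.976×10⁻⁸/1.237×10⁻⁴)/ln(1.237×10⁻⁴/6.898×10⁻³) = ln(0.000321423)/ln(0.0179327) ≈ 2.0001.
Then ε_4 ≈ ε_3·(ε_3/ε_2)^p = 3.976×10⁻⁸·(0.000321423)^2.0001 = 3.976×10⁻⁸·1.0323e-07 ≈ 4.104e-15.

4.1e-15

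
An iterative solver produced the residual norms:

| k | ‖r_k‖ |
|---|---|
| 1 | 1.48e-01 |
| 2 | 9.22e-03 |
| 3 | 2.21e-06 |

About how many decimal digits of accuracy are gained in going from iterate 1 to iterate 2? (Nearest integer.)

1

Digits gained ≈ log₁₀(‖r_1‖/‖r_2‖) = log₁₀(1.48e-01/9.22e-03) = log₁₀(16.0521) ≈ 1.206.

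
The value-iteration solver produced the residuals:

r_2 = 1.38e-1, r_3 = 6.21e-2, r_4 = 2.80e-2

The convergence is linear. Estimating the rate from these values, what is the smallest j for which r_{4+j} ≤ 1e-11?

Rate ρ ≈ r_4/r_3 = 2.80e-2/6.21e-2 = 0.4509.
After j more steps, r_{4+j} ≈ 2.80e-2·ρ^j; need ρ^j ≤ 1e-11/2.80e-2 = 3.57143e-10.
j ≥ ln(3.57143e-10)/ln(0.4509) = -21.7529/-0.79651 = 27.310.
So 28 more iterations are needed.

28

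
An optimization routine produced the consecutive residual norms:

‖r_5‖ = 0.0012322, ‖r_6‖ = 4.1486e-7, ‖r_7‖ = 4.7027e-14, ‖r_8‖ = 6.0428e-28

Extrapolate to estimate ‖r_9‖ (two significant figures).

1.0e-55

First estimate the order: p ≈ ln(‖r_8‖/‖r_7‖) / ln(‖r_7‖/‖r_6‖) = ln(6.0428e-28/4.7027e-14)/ln(4.7027e-14/4.1486e-7) = ln(1.28496e-14)/ln(1.13356e-07) ≈ 2.0000.
Then ‖r_9‖ ≈ ‖r_8‖·(‖r_8‖/‖r_7‖)^p = 6.0428e-28·(1.28496e-14)^2.0000 = 6.0428e-28·1.65112e-28 ≈ 9.977e-56.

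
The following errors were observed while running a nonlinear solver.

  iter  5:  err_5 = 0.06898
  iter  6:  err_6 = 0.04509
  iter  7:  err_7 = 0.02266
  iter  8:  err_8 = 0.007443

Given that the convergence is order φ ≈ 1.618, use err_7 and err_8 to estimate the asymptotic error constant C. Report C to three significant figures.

C ≈ err_8 / err_7^1.618
  = 0.007443 / (0.02266)^1.618
  = 0.007443 / 0.00218178 ≈ 3.4114

3.41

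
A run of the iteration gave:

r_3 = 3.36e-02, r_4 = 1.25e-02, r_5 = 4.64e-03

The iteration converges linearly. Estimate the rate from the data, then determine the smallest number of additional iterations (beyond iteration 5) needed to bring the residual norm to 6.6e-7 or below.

Rate ρ ≈ r_5/r_4 = 4.64e-03/1.25e-02 = 0.3712.
After j more steps, r_{5+j} ≈ 4.64e-03·ρ^j; need ρ^j ≤ 6.6e-7/4.64e-03 = 0.000142241.
j ≥ ln(0.000142241)/ln(0.3712) = -8.8580/-0.99101 = 8.938.
So 9 more iterations are needed.

9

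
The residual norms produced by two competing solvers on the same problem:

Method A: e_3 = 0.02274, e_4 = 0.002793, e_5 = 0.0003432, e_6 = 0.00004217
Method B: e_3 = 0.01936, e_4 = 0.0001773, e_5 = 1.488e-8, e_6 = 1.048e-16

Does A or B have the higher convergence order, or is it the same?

B

Method A: p ≈ ln(0.00004217/0.0003432)/ln(0.0003432/0.002793) ≈ 1.00.
Method B: p ≈ ln(1.048e-16/1.488e-8)/ln(1.488e-8/0.0001773) ≈ 2.00.
Method B has the higher order (≈2.0 vs ≈1.0).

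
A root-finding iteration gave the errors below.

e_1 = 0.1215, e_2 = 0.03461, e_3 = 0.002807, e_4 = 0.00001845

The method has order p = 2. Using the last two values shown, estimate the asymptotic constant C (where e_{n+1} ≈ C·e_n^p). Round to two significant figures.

C ≈ e_4 / e_3^2
  = 0.00001845 / (0.002807)^2
  = 0.00001845 / 7.87925e-06 ≈ 2.3416

2.3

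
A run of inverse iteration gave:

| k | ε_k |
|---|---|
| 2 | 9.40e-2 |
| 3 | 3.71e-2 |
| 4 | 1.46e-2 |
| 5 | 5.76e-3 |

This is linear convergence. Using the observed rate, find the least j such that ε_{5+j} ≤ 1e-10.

Rate ρ ≈ ε_5/ε_4 = 5.76e-3/1.46e-2 = 0.3945.
After j more steps, ε_{5+j} ≈ 5.76e-3·ρ^j; need ρ^j ≤ 1e-10/5.76e-3 = 1.73611e-08.
j ≥ ln(1.73611e-08)/ln(0.3945) = -17.8690/-0.93014 = 19.211.
So 20 more iterations are needed.

20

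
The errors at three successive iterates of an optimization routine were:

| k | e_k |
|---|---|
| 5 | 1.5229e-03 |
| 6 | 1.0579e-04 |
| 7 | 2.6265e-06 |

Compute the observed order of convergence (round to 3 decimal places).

1.386

p ≈ ln(e_7/e_6) / ln(e_6/e_5)
  = ln(2.6265e-06/1.0579e-04) / ln(1.0579e-04/1.5229e-03)
  = ln(0.0248275) / ln(0.0694662)
  = -3.695803 / -2.666915 ≈ 1.385797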